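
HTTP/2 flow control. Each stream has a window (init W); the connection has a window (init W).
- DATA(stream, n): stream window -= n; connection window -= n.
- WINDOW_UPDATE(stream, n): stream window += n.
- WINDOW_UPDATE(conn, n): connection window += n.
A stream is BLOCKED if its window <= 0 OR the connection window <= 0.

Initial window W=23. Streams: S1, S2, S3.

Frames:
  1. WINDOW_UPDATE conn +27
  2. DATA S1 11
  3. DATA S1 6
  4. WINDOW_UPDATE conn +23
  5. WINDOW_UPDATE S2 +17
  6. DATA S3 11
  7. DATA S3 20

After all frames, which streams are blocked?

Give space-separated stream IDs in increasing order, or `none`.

Op 1: conn=50 S1=23 S2=23 S3=23 blocked=[]
Op 2: conn=39 S1=12 S2=23 S3=23 blocked=[]
Op 3: conn=33 S1=6 S2=23 S3=23 blocked=[]
Op 4: conn=56 S1=6 S2=23 S3=23 blocked=[]
Op 5: conn=56 S1=6 S2=40 S3=23 blocked=[]
Op 6: conn=45 S1=6 S2=40 S3=12 blocked=[]
Op 7: conn=25 S1=6 S2=40 S3=-8 blocked=[3]

Answer: S3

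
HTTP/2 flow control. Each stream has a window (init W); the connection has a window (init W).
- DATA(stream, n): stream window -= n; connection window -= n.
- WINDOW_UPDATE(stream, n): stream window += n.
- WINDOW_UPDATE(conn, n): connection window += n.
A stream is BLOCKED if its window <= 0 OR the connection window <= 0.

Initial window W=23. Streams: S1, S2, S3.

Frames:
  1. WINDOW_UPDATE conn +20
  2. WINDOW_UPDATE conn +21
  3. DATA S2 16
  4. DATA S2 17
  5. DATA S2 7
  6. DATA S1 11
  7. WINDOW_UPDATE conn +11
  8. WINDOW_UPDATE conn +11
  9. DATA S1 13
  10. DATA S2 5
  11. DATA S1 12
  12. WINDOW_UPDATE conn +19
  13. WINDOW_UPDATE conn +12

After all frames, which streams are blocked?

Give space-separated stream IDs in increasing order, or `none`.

Op 1: conn=43 S1=23 S2=23 S3=23 blocked=[]
Op 2: conn=64 S1=23 S2=23 S3=23 blocked=[]
Op 3: conn=48 S1=23 S2=7 S3=23 blocked=[]
Op 4: conn=31 S1=23 S2=-10 S3=23 blocked=[2]
Op 5: conn=24 S1=23 S2=-17 S3=23 blocked=[2]
Op 6: conn=13 S1=12 S2=-17 S3=23 blocked=[2]
Op 7: conn=24 S1=12 S2=-17 S3=23 blocked=[2]
Op 8: conn=35 S1=12 S2=-17 S3=23 blocked=[2]
Op 9: conn=22 S1=-1 S2=-17 S3=23 blocked=[1, 2]
Op 10: conn=17 S1=-1 S2=-22 S3=23 blocked=[1, 2]
Op 11: conn=5 S1=-13 S2=-22 S3=23 blocked=[1, 2]
Op 12: conn=24 S1=-13 S2=-22 S3=23 blocked=[1, 2]
Op 13: conn=36 S1=-13 S2=-22 S3=23 blocked=[1, 2]

Answer: S1 S2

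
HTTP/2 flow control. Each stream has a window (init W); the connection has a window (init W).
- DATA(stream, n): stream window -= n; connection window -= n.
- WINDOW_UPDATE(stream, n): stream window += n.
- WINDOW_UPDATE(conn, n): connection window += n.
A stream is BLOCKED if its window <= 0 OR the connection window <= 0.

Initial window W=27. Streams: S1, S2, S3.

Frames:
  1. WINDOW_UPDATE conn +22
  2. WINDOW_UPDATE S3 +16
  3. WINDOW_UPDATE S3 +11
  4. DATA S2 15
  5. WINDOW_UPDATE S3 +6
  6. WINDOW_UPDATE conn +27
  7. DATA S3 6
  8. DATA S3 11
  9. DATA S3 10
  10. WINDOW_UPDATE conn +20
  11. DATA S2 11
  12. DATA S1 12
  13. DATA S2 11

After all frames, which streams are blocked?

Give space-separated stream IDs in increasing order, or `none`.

Op 1: conn=49 S1=27 S2=27 S3=27 blocked=[]
Op 2: conn=49 S1=27 S2=27 S3=43 blocked=[]
Op 3: conn=49 S1=27 S2=27 S3=54 blocked=[]
Op 4: conn=34 S1=27 S2=12 S3=54 blocked=[]
Op 5: conn=34 S1=27 S2=12 S3=60 blocked=[]
Op 6: conn=61 S1=27 S2=12 S3=60 blocked=[]
Op 7: conn=55 S1=27 S2=12 S3=54 blocked=[]
Op 8: conn=44 S1=27 S2=12 S3=43 blocked=[]
Op 9: conn=34 S1=27 S2=12 S3=33 blocked=[]
Op 10: conn=54 S1=27 S2=12 S3=33 blocked=[]
Op 11: conn=43 S1=27 S2=1 S3=33 blocked=[]
Op 12: conn=31 S1=15 S2=1 S3=33 blocked=[]
Op 13: conn=20 S1=15 S2=-10 S3=33 blocked=[2]

Answer: S2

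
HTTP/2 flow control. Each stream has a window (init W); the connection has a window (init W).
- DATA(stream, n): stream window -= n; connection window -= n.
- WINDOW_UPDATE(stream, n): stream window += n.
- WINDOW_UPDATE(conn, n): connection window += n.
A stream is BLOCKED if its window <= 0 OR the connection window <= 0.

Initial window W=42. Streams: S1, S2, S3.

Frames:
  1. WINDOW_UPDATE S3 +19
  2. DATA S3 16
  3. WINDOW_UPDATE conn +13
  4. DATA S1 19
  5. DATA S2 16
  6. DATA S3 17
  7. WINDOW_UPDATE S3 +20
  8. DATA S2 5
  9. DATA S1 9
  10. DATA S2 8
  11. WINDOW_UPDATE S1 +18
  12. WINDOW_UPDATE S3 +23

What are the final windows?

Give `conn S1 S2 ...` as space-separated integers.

Answer: -35 32 13 71

Derivation:
Op 1: conn=42 S1=42 S2=42 S3=61 blocked=[]
Op 2: conn=26 S1=42 S2=42 S3=45 blocked=[]
Op 3: conn=39 S1=42 S2=42 S3=45 blocked=[]
Op 4: conn=20 S1=23 S2=42 S3=45 blocked=[]
Op 5: conn=4 S1=23 S2=26 S3=45 blocked=[]
Op 6: conn=-13 S1=23 S2=26 S3=28 blocked=[1, 2, 3]
Op 7: conn=-13 S1=23 S2=26 S3=48 blocked=[1, 2, 3]
Op 8: conn=-18 S1=23 S2=21 S3=48 blocked=[1, 2, 3]
Op 9: conn=-27 S1=14 S2=21 S3=48 blocked=[1, 2, 3]
Op 10: conn=-35 S1=14 S2=13 S3=48 blocked=[1, 2, 3]
Op 11: conn=-35 S1=32 S2=13 S3=48 blocked=[1, 2, 3]
Op 12: conn=-35 S1=32 S2=13 S3=71 blocked=[1, 2, 3]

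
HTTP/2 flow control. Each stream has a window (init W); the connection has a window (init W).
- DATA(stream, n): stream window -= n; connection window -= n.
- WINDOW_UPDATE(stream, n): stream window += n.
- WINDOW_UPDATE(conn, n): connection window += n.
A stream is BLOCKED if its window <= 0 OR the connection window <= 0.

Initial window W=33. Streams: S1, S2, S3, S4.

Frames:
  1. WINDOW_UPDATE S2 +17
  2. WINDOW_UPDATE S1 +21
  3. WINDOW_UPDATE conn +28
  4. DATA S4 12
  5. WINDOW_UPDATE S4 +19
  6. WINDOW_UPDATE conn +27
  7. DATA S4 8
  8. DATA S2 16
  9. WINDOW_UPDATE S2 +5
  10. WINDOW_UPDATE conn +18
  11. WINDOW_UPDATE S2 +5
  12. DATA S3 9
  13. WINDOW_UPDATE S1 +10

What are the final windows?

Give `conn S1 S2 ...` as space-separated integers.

Answer: 61 64 44 24 32

Derivation:
Op 1: conn=33 S1=33 S2=50 S3=33 S4=33 blocked=[]
Op 2: conn=33 S1=54 S2=50 S3=33 S4=33 blocked=[]
Op 3: conn=61 S1=54 S2=50 S3=33 S4=33 blocked=[]
Op 4: conn=49 S1=54 S2=50 S3=33 S4=21 blocked=[]
Op 5: conn=49 S1=54 S2=50 S3=33 S4=40 blocked=[]
Op 6: conn=76 S1=54 S2=50 S3=33 S4=40 blocked=[]
Op 7: conn=68 S1=54 S2=50 S3=33 S4=32 blocked=[]
Op 8: conn=52 S1=54 S2=34 S3=33 S4=32 blocked=[]
Op 9: conn=52 S1=54 S2=39 S3=33 S4=32 blocked=[]
Op 10: conn=70 S1=54 S2=39 S3=33 S4=32 blocked=[]
Op 11: conn=70 S1=54 S2=44 S3=33 S4=32 blocked=[]
Op 12: conn=61 S1=54 S2=44 S3=24 S4=32 blocked=[]
Op 13: conn=61 S1=64 S2=44 S3=24 S4=32 blocked=[]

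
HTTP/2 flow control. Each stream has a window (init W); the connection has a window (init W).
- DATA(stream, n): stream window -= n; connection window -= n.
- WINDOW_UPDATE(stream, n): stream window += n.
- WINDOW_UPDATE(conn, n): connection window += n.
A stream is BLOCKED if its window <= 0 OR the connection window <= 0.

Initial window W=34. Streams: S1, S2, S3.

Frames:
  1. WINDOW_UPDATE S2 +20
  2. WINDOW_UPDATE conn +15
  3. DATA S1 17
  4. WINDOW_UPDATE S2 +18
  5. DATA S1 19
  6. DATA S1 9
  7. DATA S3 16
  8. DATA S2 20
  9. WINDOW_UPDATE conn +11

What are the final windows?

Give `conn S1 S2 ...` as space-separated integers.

Answer: -21 -11 52 18

Derivation:
Op 1: conn=34 S1=34 S2=54 S3=34 blocked=[]
Op 2: conn=49 S1=34 S2=54 S3=34 blocked=[]
Op 3: conn=32 S1=17 S2=54 S3=34 blocked=[]
Op 4: conn=32 S1=17 S2=72 S3=34 blocked=[]
Op 5: conn=13 S1=-2 S2=72 S3=34 blocked=[1]
Op 6: conn=4 S1=-11 S2=72 S3=34 blocked=[1]
Op 7: conn=-12 S1=-11 S2=72 S3=18 blocked=[1, 2, 3]
Op 8: conn=-32 S1=-11 S2=52 S3=18 blocked=[1, 2, 3]
Op 9: conn=-21 S1=-11 S2=52 S3=18 blocked=[1, 2, 3]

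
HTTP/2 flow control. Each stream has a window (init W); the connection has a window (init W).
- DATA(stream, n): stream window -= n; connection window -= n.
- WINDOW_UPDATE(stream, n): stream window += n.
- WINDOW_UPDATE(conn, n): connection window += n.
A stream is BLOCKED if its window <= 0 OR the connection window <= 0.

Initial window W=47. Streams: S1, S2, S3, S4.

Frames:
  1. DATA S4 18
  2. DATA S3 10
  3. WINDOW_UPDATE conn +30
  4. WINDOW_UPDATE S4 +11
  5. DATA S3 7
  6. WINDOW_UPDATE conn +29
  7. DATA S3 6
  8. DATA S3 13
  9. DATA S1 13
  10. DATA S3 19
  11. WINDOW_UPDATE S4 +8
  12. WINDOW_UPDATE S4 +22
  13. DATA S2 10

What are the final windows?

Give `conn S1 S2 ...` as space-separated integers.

Op 1: conn=29 S1=47 S2=47 S3=47 S4=29 blocked=[]
Op 2: conn=19 S1=47 S2=47 S3=37 S4=29 blocked=[]
Op 3: conn=49 S1=47 S2=47 S3=37 S4=29 blocked=[]
Op 4: conn=49 S1=47 S2=47 S3=37 S4=40 blocked=[]
Op 5: conn=42 S1=47 S2=47 S3=30 S4=40 blocked=[]
Op 6: conn=71 S1=47 S2=47 S3=30 S4=40 blocked=[]
Op 7: conn=65 S1=47 S2=47 S3=24 S4=40 blocked=[]
Op 8: conn=52 S1=47 S2=47 S3=11 S4=40 blocked=[]
Op 9: conn=39 S1=34 S2=47 S3=11 S4=40 blocked=[]
Op 10: conn=20 S1=34 S2=47 S3=-8 S4=40 blocked=[3]
Op 11: conn=20 S1=34 S2=47 S3=-8 S4=48 blocked=[3]
Op 12: conn=20 S1=34 S2=47 S3=-8 S4=70 blocked=[3]
Op 13: conn=10 S1=34 S2=37 S3=-8 S4=70 blocked=[3]

Answer: 10 34 37 -8 70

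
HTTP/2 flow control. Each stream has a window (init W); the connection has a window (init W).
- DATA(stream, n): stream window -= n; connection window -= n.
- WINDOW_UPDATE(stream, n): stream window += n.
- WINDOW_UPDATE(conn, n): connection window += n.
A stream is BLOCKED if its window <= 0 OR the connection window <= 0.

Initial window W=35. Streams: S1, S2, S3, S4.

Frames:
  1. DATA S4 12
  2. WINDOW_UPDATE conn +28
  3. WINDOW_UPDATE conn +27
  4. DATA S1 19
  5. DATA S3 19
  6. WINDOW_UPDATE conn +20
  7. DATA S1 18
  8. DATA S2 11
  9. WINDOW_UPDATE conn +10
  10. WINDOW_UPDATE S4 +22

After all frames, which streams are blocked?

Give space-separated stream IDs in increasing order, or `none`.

Answer: S1

Derivation:
Op 1: conn=23 S1=35 S2=35 S3=35 S4=23 blocked=[]
Op 2: conn=51 S1=35 S2=35 S3=35 S4=23 blocked=[]
Op 3: conn=78 S1=35 S2=35 S3=35 S4=23 blocked=[]
Op 4: conn=59 S1=16 S2=35 S3=35 S4=23 blocked=[]
Op 5: conn=40 S1=16 S2=35 S3=16 S4=23 blocked=[]
Op 6: conn=60 S1=16 S2=35 S3=16 S4=23 blocked=[]
Op 7: conn=42 S1=-2 S2=35 S3=16 S4=23 blocked=[1]
Op 8: conn=31 S1=-2 S2=24 S3=16 S4=23 blocked=[1]
Op 9: conn=41 S1=-2 S2=24 S3=16 S4=23 blocked=[1]
Op 10: conn=41 S1=-2 S2=24 S3=16 S4=45 blocked=[1]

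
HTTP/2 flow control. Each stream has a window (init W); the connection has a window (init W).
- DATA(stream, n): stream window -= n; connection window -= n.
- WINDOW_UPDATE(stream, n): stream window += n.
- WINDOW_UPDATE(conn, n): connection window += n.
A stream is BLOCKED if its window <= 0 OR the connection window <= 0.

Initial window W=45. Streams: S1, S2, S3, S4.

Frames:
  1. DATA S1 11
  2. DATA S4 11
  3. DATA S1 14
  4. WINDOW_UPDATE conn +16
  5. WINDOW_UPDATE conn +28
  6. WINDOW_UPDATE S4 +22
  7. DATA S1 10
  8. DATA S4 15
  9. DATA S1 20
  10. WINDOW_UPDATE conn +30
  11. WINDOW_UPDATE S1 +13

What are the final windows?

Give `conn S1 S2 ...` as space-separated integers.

Op 1: conn=34 S1=34 S2=45 S3=45 S4=45 blocked=[]
Op 2: conn=23 S1=34 S2=45 S3=45 S4=34 blocked=[]
Op 3: conn=9 S1=20 S2=45 S3=45 S4=34 blocked=[]
Op 4: conn=25 S1=20 S2=45 S3=45 S4=34 blocked=[]
Op 5: conn=53 S1=20 S2=45 S3=45 S4=34 blocked=[]
Op 6: conn=53 S1=20 S2=45 S3=45 S4=56 blocked=[]
Op 7: conn=43 S1=10 S2=45 S3=45 S4=56 blocked=[]
Op 8: conn=28 S1=10 S2=45 S3=45 S4=41 blocked=[]
Op 9: conn=8 S1=-10 S2=45 S3=45 S4=41 blocked=[1]
Op 10: conn=38 S1=-10 S2=45 S3=45 S4=41 blocked=[1]
Op 11: conn=38 S1=3 S2=45 S3=45 S4=41 blocked=[]

Answer: 38 3 45 45 41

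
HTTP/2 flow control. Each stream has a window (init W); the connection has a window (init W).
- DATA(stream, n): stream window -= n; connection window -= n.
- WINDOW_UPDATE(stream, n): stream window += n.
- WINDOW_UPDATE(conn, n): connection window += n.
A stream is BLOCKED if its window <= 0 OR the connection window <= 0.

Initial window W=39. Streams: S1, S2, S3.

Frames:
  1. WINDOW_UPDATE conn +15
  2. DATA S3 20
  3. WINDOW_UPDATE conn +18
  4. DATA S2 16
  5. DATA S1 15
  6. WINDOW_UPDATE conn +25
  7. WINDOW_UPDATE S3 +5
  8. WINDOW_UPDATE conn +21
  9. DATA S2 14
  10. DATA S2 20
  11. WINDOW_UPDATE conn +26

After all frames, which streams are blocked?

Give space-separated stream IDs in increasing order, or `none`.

Answer: S2

Derivation:
Op 1: conn=54 S1=39 S2=39 S3=39 blocked=[]
Op 2: conn=34 S1=39 S2=39 S3=19 blocked=[]
Op 3: conn=52 S1=39 S2=39 S3=19 blocked=[]
Op 4: conn=36 S1=39 S2=23 S3=19 blocked=[]
Op 5: conn=21 S1=24 S2=23 S3=19 blocked=[]
Op 6: conn=46 S1=24 S2=23 S3=19 blocked=[]
Op 7: conn=46 S1=24 S2=23 S3=24 blocked=[]
Op 8: conn=67 S1=24 S2=23 S3=24 blocked=[]
Op 9: conn=53 S1=24 S2=9 S3=24 blocked=[]
Op 10: conn=33 S1=24 S2=-11 S3=24 blocked=[2]
Op 11: conn=59 S1=24 S2=-11 S3=24 blocked=[2]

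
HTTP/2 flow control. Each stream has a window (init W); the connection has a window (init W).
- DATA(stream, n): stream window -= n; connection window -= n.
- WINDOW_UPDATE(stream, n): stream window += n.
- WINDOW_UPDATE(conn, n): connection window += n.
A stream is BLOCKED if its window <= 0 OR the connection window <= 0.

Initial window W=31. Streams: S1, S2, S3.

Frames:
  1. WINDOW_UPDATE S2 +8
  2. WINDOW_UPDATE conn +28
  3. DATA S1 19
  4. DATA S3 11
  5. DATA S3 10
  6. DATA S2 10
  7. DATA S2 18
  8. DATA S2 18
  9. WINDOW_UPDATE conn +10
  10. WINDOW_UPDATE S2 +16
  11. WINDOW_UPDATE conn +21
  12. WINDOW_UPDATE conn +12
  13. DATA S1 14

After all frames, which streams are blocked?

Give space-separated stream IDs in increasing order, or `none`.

Op 1: conn=31 S1=31 S2=39 S3=31 blocked=[]
Op 2: conn=59 S1=31 S2=39 S3=31 blocked=[]
Op 3: conn=40 S1=12 S2=39 S3=31 blocked=[]
Op 4: conn=29 S1=12 S2=39 S3=20 blocked=[]
Op 5: conn=19 S1=12 S2=39 S3=10 blocked=[]
Op 6: conn=9 S1=12 S2=29 S3=10 blocked=[]
Op 7: conn=-9 S1=12 S2=11 S3=10 blocked=[1, 2, 3]
Op 8: conn=-27 S1=12 S2=-7 S3=10 blocked=[1, 2, 3]
Op 9: conn=-17 S1=12 S2=-7 S3=10 blocked=[1, 2, 3]
Op 10: conn=-17 S1=12 S2=9 S3=10 blocked=[1, 2, 3]
Op 11: conn=4 S1=12 S2=9 S3=10 blocked=[]
Op 12: conn=16 S1=12 S2=9 S3=10 blocked=[]
Op 13: conn=2 S1=-2 S2=9 S3=10 blocked=[1]

Answer: S1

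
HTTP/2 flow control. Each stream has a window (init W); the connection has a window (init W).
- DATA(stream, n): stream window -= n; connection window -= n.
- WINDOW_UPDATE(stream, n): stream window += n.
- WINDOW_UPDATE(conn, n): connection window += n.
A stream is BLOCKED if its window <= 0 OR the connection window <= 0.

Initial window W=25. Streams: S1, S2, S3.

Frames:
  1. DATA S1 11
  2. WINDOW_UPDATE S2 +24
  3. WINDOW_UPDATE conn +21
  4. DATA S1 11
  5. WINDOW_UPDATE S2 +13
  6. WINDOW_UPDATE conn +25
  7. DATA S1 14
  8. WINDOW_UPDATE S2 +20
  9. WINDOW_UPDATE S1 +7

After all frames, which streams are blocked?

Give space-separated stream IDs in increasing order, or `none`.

Op 1: conn=14 S1=14 S2=25 S3=25 blocked=[]
Op 2: conn=14 S1=14 S2=49 S3=25 blocked=[]
Op 3: conn=35 S1=14 S2=49 S3=25 blocked=[]
Op 4: conn=24 S1=3 S2=49 S3=25 blocked=[]
Op 5: conn=24 S1=3 S2=62 S3=25 blocked=[]
Op 6: conn=49 S1=3 S2=62 S3=25 blocked=[]
Op 7: conn=35 S1=-11 S2=62 S3=25 blocked=[1]
Op 8: conn=35 S1=-11 S2=82 S3=25 blocked=[1]
Op 9: conn=35 S1=-4 S2=82 S3=25 blocked=[1]

Answer: S1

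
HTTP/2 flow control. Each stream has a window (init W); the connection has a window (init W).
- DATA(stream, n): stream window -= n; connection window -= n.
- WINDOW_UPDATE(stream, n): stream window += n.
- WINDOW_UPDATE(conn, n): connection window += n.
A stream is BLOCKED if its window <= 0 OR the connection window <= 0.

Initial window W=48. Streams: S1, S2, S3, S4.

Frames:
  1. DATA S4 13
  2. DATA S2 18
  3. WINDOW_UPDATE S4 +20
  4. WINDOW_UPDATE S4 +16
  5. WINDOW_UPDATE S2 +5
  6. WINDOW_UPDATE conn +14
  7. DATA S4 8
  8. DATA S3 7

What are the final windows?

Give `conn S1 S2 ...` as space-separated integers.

Op 1: conn=35 S1=48 S2=48 S3=48 S4=35 blocked=[]
Op 2: conn=17 S1=48 S2=30 S3=48 S4=35 blocked=[]
Op 3: conn=17 S1=48 S2=30 S3=48 S4=55 blocked=[]
Op 4: conn=17 S1=48 S2=30 S3=48 S4=71 blocked=[]
Op 5: conn=17 S1=48 S2=35 S3=48 S4=71 blocked=[]
Op 6: conn=31 S1=48 S2=35 S3=48 S4=71 blocked=[]
Op 7: conn=23 S1=48 S2=35 S3=48 S4=63 blocked=[]
Op 8: conn=16 S1=48 S2=35 S3=41 S4=63 blocked=[]

Answer: 16 48 35 41 63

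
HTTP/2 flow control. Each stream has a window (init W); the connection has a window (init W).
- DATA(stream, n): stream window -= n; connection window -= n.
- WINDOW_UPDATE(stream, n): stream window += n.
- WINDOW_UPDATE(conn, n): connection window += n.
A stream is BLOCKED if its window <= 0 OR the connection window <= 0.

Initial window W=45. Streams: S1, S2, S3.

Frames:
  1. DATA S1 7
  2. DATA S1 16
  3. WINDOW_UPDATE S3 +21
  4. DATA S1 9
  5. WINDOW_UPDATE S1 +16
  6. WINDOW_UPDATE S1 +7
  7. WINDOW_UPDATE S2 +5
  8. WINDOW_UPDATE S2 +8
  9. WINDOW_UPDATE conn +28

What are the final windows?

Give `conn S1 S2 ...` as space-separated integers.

Op 1: conn=38 S1=38 S2=45 S3=45 blocked=[]
Op 2: conn=22 S1=22 S2=45 S3=45 blocked=[]
Op 3: conn=22 S1=22 S2=45 S3=66 blocked=[]
Op 4: conn=13 S1=13 S2=45 S3=66 blocked=[]
Op 5: conn=13 S1=29 S2=45 S3=66 blocked=[]
Op 6: conn=13 S1=36 S2=45 S3=66 blocked=[]
Op 7: conn=13 S1=36 S2=50 S3=66 blocked=[]
Op 8: conn=13 S1=36 S2=58 S3=66 blocked=[]
Op 9: conn=41 S1=36 S2=58 S3=66 blocked=[]

Answer: 41 36 58 66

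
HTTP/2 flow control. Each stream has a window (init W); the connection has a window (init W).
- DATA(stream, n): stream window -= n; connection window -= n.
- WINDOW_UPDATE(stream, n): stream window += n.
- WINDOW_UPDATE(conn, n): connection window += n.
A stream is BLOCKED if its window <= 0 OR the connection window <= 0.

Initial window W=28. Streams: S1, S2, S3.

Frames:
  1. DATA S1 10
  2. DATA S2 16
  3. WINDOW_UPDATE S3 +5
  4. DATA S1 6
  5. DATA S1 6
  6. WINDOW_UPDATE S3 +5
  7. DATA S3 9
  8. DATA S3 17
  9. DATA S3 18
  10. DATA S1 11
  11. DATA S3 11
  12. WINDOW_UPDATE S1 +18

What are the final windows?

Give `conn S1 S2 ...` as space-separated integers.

Op 1: conn=18 S1=18 S2=28 S3=28 blocked=[]
Op 2: conn=2 S1=18 S2=12 S3=28 blocked=[]
Op 3: conn=2 S1=18 S2=12 S3=33 blocked=[]
Op 4: conn=-4 S1=12 S2=12 S3=33 blocked=[1, 2, 3]
Op 5: conn=-10 S1=6 S2=12 S3=33 blocked=[1, 2, 3]
Op 6: conn=-10 S1=6 S2=12 S3=38 blocked=[1, 2, 3]
Op 7: conn=-19 S1=6 S2=12 S3=29 blocked=[1, 2, 3]
Op 8: conn=-36 S1=6 S2=12 S3=12 blocked=[1, 2, 3]
Op 9: conn=-54 S1=6 S2=12 S3=-6 blocked=[1, 2, 3]
Op 10: conn=-65 S1=-5 S2=12 S3=-6 blocked=[1, 2, 3]
Op 11: conn=-76 S1=-5 S2=12 S3=-17 blocked=[1, 2, 3]
Op 12: conn=-76 S1=13 S2=12 S3=-17 blocked=[1, 2, 3]

Answer: -76 13 12 -17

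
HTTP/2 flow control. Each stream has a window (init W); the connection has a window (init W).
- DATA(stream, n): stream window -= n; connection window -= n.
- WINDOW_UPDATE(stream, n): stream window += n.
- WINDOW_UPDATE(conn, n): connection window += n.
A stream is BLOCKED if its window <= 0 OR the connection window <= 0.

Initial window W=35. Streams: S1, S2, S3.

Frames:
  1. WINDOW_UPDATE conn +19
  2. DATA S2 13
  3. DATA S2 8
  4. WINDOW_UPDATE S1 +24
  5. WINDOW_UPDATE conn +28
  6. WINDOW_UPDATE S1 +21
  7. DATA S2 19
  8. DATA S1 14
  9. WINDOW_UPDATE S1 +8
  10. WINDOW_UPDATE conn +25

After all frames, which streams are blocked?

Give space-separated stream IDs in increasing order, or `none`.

Answer: S2

Derivation:
Op 1: conn=54 S1=35 S2=35 S3=35 blocked=[]
Op 2: conn=41 S1=35 S2=22 S3=35 blocked=[]
Op 3: conn=33 S1=35 S2=14 S3=35 blocked=[]
Op 4: conn=33 S1=59 S2=14 S3=35 blocked=[]
Op 5: conn=61 S1=59 S2=14 S3=35 blocked=[]
Op 6: conn=61 S1=80 S2=14 S3=35 blocked=[]
Op 7: conn=42 S1=80 S2=-5 S3=35 blocked=[2]
Op 8: conn=28 S1=66 S2=-5 S3=35 blocked=[2]
Op 9: conn=28 S1=74 S2=-5 S3=35 blocked=[2]
Op 10: conn=53 S1=74 S2=-5 S3=35 blocked=[2]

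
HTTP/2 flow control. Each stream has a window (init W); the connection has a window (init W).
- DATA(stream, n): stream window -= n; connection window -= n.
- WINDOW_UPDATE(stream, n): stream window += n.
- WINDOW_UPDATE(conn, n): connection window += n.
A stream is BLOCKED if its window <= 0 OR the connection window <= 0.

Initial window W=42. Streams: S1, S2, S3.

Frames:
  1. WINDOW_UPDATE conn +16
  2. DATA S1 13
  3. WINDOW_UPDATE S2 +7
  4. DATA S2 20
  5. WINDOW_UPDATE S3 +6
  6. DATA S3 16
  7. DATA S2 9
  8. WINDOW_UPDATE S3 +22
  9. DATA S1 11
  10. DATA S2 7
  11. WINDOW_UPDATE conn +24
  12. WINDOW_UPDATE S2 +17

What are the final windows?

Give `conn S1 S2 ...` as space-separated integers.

Op 1: conn=58 S1=42 S2=42 S3=42 blocked=[]
Op 2: conn=45 S1=29 S2=42 S3=42 blocked=[]
Op 3: conn=45 S1=29 S2=49 S3=42 blocked=[]
Op 4: conn=25 S1=29 S2=29 S3=42 blocked=[]
Op 5: conn=25 S1=29 S2=29 S3=48 blocked=[]
Op 6: conn=9 S1=29 S2=29 S3=32 blocked=[]
Op 7: conn=0 S1=29 S2=20 S3=32 blocked=[1, 2, 3]
Op 8: conn=0 S1=29 S2=20 S3=54 blocked=[1, 2, 3]
Op 9: conn=-11 S1=18 S2=20 S3=54 blocked=[1, 2, 3]
Op 10: conn=-18 S1=18 S2=13 S3=54 blocked=[1, 2, 3]
Op 11: conn=6 S1=18 S2=13 S3=54 blocked=[]
Op 12: conn=6 S1=18 S2=30 S3=54 blocked=[]

Answer: 6 18 30 54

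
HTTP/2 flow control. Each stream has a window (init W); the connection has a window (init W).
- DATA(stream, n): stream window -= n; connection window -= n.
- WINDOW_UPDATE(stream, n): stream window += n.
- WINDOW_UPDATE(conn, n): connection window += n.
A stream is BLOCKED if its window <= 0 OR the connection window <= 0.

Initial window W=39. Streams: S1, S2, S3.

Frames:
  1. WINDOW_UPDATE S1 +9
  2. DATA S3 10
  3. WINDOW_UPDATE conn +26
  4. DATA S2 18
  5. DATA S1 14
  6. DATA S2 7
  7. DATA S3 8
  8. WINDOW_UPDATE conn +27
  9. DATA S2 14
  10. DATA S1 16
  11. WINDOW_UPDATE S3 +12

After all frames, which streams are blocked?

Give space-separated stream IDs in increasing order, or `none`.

Op 1: conn=39 S1=48 S2=39 S3=39 blocked=[]
Op 2: conn=29 S1=48 S2=39 S3=29 blocked=[]
Op 3: conn=55 S1=48 S2=39 S3=29 blocked=[]
Op 4: conn=37 S1=48 S2=21 S3=29 blocked=[]
Op 5: conn=23 S1=34 S2=21 S3=29 blocked=[]
Op 6: conn=16 S1=34 S2=14 S3=29 blocked=[]
Op 7: conn=8 S1=34 S2=14 S3=21 blocked=[]
Op 8: conn=35 S1=34 S2=14 S3=21 blocked=[]
Op 9: conn=21 S1=34 S2=0 S3=21 blocked=[2]
Op 10: conn=5 S1=18 S2=0 S3=21 blocked=[2]
Op 11: conn=5 S1=18 S2=0 S3=33 blocked=[2]

Answer: S2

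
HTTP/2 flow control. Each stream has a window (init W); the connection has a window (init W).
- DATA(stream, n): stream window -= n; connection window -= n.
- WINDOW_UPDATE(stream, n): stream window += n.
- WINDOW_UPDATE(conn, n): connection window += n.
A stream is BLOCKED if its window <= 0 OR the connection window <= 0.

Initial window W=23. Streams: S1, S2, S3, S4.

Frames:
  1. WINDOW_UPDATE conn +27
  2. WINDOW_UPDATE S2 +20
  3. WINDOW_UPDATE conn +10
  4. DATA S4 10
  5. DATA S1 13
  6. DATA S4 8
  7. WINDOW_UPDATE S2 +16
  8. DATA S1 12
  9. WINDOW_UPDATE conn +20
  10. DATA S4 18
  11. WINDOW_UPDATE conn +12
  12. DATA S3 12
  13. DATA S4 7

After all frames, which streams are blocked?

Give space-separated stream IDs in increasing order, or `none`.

Answer: S1 S4

Derivation:
Op 1: conn=50 S1=23 S2=23 S3=23 S4=23 blocked=[]
Op 2: conn=50 S1=23 S2=43 S3=23 S4=23 blocked=[]
Op 3: conn=60 S1=23 S2=43 S3=23 S4=23 blocked=[]
Op 4: conn=50 S1=23 S2=43 S3=23 S4=13 blocked=[]
Op 5: conn=37 S1=10 S2=43 S3=23 S4=13 blocked=[]
Op 6: conn=29 S1=10 S2=43 S3=23 S4=5 blocked=[]
Op 7: conn=29 S1=10 S2=59 S3=23 S4=5 blocked=[]
Op 8: conn=17 S1=-2 S2=59 S3=23 S4=5 blocked=[1]
Op 9: conn=37 S1=-2 S2=59 S3=23 S4=5 blocked=[1]
Op 10: conn=19 S1=-2 S2=59 S3=23 S4=-13 blocked=[1, 4]
Op 11: conn=31 S1=-2 S2=59 S3=23 S4=-13 blocked=[1, 4]
Op 12: conn=19 S1=-2 S2=59 S3=11 S4=-13 blocked=[1, 4]
Op 13: conn=12 S1=-2 S2=59 S3=11 S4=-20 blocked=[1, 4]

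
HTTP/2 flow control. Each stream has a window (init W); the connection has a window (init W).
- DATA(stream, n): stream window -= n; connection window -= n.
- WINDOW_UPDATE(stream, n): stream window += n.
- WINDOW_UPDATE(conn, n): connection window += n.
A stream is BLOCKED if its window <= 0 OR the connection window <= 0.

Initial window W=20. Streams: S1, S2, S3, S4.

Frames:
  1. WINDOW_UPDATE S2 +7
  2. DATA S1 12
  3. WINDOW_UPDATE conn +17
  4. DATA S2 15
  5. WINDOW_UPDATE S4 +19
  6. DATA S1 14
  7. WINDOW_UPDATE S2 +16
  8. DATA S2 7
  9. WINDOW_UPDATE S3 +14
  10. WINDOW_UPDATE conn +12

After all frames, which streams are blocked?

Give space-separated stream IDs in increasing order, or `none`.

Answer: S1

Derivation:
Op 1: conn=20 S1=20 S2=27 S3=20 S4=20 blocked=[]
Op 2: conn=8 S1=8 S2=27 S3=20 S4=20 blocked=[]
Op 3: conn=25 S1=8 S2=27 S3=20 S4=20 blocked=[]
Op 4: conn=10 S1=8 S2=12 S3=20 S4=20 blocked=[]
Op 5: conn=10 S1=8 S2=12 S3=20 S4=39 blocked=[]
Op 6: conn=-4 S1=-6 S2=12 S3=20 S4=39 blocked=[1, 2, 3, 4]
Op 7: conn=-4 S1=-6 S2=28 S3=20 S4=39 blocked=[1, 2, 3, 4]
Op 8: conn=-11 S1=-6 S2=21 S3=20 S4=39 blocked=[1, 2, 3, 4]
Op 9: conn=-11 S1=-6 S2=21 S3=34 S4=39 blocked=[1, 2, 3, 4]
Op 10: conn=1 S1=-6 S2=21 S3=34 S4=39 blocked=[1]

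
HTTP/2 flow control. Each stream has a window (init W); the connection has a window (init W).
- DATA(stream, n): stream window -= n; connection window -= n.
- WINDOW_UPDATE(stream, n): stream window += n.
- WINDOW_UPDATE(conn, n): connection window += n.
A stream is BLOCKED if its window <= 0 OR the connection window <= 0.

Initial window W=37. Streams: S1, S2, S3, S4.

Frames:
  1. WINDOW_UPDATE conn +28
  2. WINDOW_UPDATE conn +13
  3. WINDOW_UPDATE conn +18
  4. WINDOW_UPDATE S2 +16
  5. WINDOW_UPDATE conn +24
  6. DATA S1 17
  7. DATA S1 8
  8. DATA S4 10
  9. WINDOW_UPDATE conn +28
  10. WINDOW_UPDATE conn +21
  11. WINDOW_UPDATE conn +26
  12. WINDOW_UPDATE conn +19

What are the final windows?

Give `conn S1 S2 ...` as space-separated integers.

Answer: 179 12 53 37 27

Derivation:
Op 1: conn=65 S1=37 S2=37 S3=37 S4=37 blocked=[]
Op 2: conn=78 S1=37 S2=37 S3=37 S4=37 blocked=[]
Op 3: conn=96 S1=37 S2=37 S3=37 S4=37 blocked=[]
Op 4: conn=96 S1=37 S2=53 S3=37 S4=37 blocked=[]
Op 5: conn=120 S1=37 S2=53 S3=37 S4=37 blocked=[]
Op 6: conn=103 S1=20 S2=53 S3=37 S4=37 blocked=[]
Op 7: conn=95 S1=12 S2=53 S3=37 S4=37 blocked=[]
Op 8: conn=85 S1=12 S2=53 S3=37 S4=27 blocked=[]
Op 9: conn=113 S1=12 S2=53 S3=37 S4=27 blocked=[]
Op 10: conn=134 S1=12 S2=53 S3=37 S4=27 blocked=[]
Op 11: conn=160 S1=12 S2=53 S3=37 S4=27 blocked=[]
Op 12: conn=179 S1=12 S2=53 S3=37 S4=27 blocked=[]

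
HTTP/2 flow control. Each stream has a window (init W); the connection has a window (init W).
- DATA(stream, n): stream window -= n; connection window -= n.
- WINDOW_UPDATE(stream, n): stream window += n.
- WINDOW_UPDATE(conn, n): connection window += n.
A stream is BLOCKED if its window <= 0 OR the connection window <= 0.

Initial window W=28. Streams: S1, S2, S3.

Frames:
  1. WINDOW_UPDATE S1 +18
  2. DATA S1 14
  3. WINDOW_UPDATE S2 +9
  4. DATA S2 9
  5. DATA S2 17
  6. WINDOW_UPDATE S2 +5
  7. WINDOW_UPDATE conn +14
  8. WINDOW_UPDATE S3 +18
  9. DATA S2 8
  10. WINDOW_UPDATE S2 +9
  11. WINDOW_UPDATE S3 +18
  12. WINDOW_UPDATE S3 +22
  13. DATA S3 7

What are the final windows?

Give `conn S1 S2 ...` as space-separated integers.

Op 1: conn=28 S1=46 S2=28 S3=28 blocked=[]
Op 2: conn=14 S1=32 S2=28 S3=28 blocked=[]
Op 3: conn=14 S1=32 S2=37 S3=28 blocked=[]
Op 4: conn=5 S1=32 S2=28 S3=28 blocked=[]
Op 5: conn=-12 S1=32 S2=11 S3=28 blocked=[1, 2, 3]
Op 6: conn=-12 S1=32 S2=16 S3=28 blocked=[1, 2, 3]
Op 7: conn=2 S1=32 S2=16 S3=28 blocked=[]
Op 8: conn=2 S1=32 S2=16 S3=46 blocked=[]
Op 9: conn=-6 S1=32 S2=8 S3=46 blocked=[1, 2, 3]
Op 10: conn=-6 S1=32 S2=17 S3=46 blocked=[1, 2, 3]
Op 11: conn=-6 S1=32 S2=17 S3=64 blocked=[1, 2, 3]
Op 12: conn=-6 S1=32 S2=17 S3=86 blocked=[1, 2, 3]
Op 13: conn=-13 S1=32 S2=17 S3=79 blocked=[1, 2, 3]

Answer: -13 32 17 79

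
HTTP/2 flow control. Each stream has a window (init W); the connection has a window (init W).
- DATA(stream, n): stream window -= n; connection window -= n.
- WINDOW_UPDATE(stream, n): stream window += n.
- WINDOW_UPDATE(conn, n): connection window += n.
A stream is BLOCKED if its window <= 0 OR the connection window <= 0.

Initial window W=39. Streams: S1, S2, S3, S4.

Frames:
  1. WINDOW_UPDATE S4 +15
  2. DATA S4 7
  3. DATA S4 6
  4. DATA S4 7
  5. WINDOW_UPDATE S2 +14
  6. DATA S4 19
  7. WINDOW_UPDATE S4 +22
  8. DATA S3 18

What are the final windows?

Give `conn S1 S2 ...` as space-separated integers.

Answer: -18 39 53 21 37

Derivation:
Op 1: conn=39 S1=39 S2=39 S3=39 S4=54 blocked=[]
Op 2: conn=32 S1=39 S2=39 S3=39 S4=47 blocked=[]
Op 3: conn=26 S1=39 S2=39 S3=39 S4=41 blocked=[]
Op 4: conn=19 S1=39 S2=39 S3=39 S4=34 blocked=[]
Op 5: conn=19 S1=39 S2=53 S3=39 S4=34 blocked=[]
Op 6: conn=0 S1=39 S2=53 S3=39 S4=15 blocked=[1, 2, 3, 4]
Op 7: conn=0 S1=39 S2=53 S3=39 S4=37 blocked=[1, 2, 3, 4]
Op 8: conn=-18 S1=39 S2=53 S3=21 S4=37 blocked=[1, 2, 3, 4]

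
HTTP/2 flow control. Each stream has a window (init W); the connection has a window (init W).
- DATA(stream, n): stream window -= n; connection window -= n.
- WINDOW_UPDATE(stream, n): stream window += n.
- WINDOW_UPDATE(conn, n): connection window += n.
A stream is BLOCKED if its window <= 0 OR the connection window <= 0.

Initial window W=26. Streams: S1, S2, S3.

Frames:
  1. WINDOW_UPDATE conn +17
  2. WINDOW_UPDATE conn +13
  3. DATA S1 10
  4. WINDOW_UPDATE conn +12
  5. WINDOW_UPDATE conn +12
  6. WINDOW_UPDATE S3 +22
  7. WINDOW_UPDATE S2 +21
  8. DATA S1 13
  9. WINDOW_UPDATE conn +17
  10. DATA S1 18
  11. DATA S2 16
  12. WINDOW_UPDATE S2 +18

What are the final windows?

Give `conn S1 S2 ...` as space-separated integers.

Answer: 40 -15 49 48

Derivation:
Op 1: conn=43 S1=26 S2=26 S3=26 blocked=[]
Op 2: conn=56 S1=26 S2=26 S3=26 blocked=[]
Op 3: conn=46 S1=16 S2=26 S3=26 blocked=[]
Op 4: conn=58 S1=16 S2=26 S3=26 blocked=[]
Op 5: conn=70 S1=16 S2=26 S3=26 blocked=[]
Op 6: conn=70 S1=16 S2=26 S3=48 blocked=[]
Op 7: conn=70 S1=16 S2=47 S3=48 blocked=[]
Op 8: conn=57 S1=3 S2=47 S3=48 blocked=[]
Op 9: conn=74 S1=3 S2=47 S3=48 blocked=[]
Op 10: conn=56 S1=-15 S2=47 S3=48 blocked=[1]
Op 11: conn=40 S1=-15 S2=31 S3=48 blocked=[1]
Op 12: conn=40 S1=-15 S2=49 S3=48 blocked=[1]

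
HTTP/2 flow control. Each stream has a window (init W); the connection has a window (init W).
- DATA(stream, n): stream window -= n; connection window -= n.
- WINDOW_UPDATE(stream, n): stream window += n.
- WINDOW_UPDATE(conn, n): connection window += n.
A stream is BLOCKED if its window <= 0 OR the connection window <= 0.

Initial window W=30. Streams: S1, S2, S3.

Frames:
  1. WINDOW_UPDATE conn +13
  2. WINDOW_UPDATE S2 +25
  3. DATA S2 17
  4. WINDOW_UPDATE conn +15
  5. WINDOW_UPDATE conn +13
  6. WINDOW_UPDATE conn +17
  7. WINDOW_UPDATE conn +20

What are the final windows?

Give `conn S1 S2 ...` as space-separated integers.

Answer: 91 30 38 30

Derivation:
Op 1: conn=43 S1=30 S2=30 S3=30 blocked=[]
Op 2: conn=43 S1=30 S2=55 S3=30 blocked=[]
Op 3: conn=26 S1=30 S2=38 S3=30 blocked=[]
Op 4: conn=41 S1=30 S2=38 S3=30 blocked=[]
Op 5: conn=54 S1=30 S2=38 S3=30 blocked=[]
Op 6: conn=71 S1=30 S2=38 S3=30 blocked=[]
Op 7: conn=91 S1=30 S2=38 S3=30 blocked=[]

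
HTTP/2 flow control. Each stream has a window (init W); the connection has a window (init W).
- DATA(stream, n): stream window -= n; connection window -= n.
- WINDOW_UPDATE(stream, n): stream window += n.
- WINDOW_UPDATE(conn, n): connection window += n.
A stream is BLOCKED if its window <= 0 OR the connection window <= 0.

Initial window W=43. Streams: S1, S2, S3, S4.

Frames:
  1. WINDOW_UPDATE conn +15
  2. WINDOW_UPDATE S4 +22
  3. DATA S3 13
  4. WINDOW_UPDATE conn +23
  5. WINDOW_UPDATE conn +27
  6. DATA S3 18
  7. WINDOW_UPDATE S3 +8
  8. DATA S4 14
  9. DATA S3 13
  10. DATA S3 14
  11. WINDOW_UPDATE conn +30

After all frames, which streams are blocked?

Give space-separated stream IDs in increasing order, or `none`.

Answer: S3

Derivation:
Op 1: conn=58 S1=43 S2=43 S3=43 S4=43 blocked=[]
Op 2: conn=58 S1=43 S2=43 S3=43 S4=65 blocked=[]
Op 3: conn=45 S1=43 S2=43 S3=30 S4=65 blocked=[]
Op 4: conn=68 S1=43 S2=43 S3=30 S4=65 blocked=[]
Op 5: conn=95 S1=43 S2=43 S3=30 S4=65 blocked=[]
Op 6: conn=77 S1=43 S2=43 S3=12 S4=65 blocked=[]
Op 7: conn=77 S1=43 S2=43 S3=20 S4=65 blocked=[]
Op 8: conn=63 S1=43 S2=43 S3=20 S4=51 blocked=[]
Op 9: conn=50 S1=43 S2=43 S3=7 S4=51 blocked=[]
Op 10: conn=36 S1=43 S2=43 S3=-7 S4=51 blocked=[3]
Op 11: conn=66 S1=43 S2=43 S3=-7 S4=51 blocked=[3]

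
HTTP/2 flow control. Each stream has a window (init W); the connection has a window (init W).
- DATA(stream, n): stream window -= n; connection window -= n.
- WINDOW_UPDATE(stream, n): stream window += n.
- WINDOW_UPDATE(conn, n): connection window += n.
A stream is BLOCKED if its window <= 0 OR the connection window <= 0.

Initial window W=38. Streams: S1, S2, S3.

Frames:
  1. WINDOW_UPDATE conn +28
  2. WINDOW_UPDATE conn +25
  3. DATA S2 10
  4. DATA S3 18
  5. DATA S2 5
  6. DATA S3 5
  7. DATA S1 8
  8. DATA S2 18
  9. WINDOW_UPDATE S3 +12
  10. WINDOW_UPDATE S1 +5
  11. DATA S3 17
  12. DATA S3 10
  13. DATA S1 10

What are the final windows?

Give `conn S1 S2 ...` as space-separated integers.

Op 1: conn=66 S1=38 S2=38 S3=38 blocked=[]
Op 2: conn=91 S1=38 S2=38 S3=38 blocked=[]
Op 3: conn=81 S1=38 S2=28 S3=38 blocked=[]
Op 4: conn=63 S1=38 S2=28 S3=20 blocked=[]
Op 5: conn=58 S1=38 S2=23 S3=20 blocked=[]
Op 6: conn=53 S1=38 S2=23 S3=15 blocked=[]
Op 7: conn=45 S1=30 S2=23 S3=15 blocked=[]
Op 8: conn=27 S1=30 S2=5 S3=15 blocked=[]
Op 9: conn=27 S1=30 S2=5 S3=27 blocked=[]
Op 10: conn=27 S1=35 S2=5 S3=27 blocked=[]
Op 11: conn=10 S1=35 S2=5 S3=10 blocked=[]
Op 12: conn=0 S1=35 S2=5 S3=0 blocked=[1, 2, 3]
Op 13: conn=-10 S1=25 S2=5 S3=0 blocked=[1, 2, 3]

Answer: -10 25 5 0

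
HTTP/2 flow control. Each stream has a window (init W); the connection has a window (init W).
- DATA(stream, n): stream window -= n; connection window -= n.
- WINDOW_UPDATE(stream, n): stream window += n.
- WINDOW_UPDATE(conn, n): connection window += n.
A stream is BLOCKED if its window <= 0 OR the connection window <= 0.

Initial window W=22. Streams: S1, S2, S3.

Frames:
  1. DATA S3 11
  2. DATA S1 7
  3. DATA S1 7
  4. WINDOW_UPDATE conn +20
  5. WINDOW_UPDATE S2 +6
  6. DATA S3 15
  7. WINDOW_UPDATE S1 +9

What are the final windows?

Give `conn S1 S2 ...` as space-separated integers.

Answer: 2 17 28 -4

Derivation:
Op 1: conn=11 S1=22 S2=22 S3=11 blocked=[]
Op 2: conn=4 S1=15 S2=22 S3=11 blocked=[]
Op 3: conn=-3 S1=8 S2=22 S3=11 blocked=[1, 2, 3]
Op 4: conn=17 S1=8 S2=22 S3=11 blocked=[]
Op 5: conn=17 S1=8 S2=28 S3=11 blocked=[]
Op 6: conn=2 S1=8 S2=28 S3=-4 blocked=[3]
Op 7: conn=2 S1=17 S2=28 S3=-4 blocked=[3]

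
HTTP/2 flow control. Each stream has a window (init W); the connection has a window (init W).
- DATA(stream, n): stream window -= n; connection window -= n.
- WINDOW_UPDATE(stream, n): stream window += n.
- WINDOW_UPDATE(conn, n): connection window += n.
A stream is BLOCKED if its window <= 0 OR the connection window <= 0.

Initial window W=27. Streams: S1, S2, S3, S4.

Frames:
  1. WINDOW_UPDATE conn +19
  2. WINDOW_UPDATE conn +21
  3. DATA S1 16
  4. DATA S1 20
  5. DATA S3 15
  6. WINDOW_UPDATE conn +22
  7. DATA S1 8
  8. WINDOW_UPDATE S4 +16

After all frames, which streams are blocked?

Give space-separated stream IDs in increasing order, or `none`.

Answer: S1

Derivation:
Op 1: conn=46 S1=27 S2=27 S3=27 S4=27 blocked=[]
Op 2: conn=67 S1=27 S2=27 S3=27 S4=27 blocked=[]
Op 3: conn=51 S1=11 S2=27 S3=27 S4=27 blocked=[]
Op 4: conn=31 S1=-9 S2=27 S3=27 S4=27 blocked=[1]
Op 5: conn=16 S1=-9 S2=27 S3=12 S4=27 blocked=[1]
Op 6: conn=38 S1=-9 S2=27 S3=12 S4=27 blocked=[1]
Op 7: conn=30 S1=-17 S2=27 S3=12 S4=27 blocked=[1]
Op 8: conn=30 S1=-17 S2=27 S3=12 S4=43 blocked=[1]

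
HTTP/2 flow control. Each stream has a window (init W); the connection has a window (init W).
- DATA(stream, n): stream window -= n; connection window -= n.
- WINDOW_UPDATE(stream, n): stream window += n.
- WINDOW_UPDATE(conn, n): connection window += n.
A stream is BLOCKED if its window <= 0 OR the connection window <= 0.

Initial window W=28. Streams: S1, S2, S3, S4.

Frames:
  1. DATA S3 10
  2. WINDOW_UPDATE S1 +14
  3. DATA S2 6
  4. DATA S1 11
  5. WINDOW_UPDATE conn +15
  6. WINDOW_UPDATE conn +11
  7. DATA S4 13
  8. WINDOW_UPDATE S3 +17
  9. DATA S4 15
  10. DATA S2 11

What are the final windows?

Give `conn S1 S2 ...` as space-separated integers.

Op 1: conn=18 S1=28 S2=28 S3=18 S4=28 blocked=[]
Op 2: conn=18 S1=42 S2=28 S3=18 S4=28 blocked=[]
Op 3: conn=12 S1=42 S2=22 S3=18 S4=28 blocked=[]
Op 4: conn=1 S1=31 S2=22 S3=18 S4=28 blocked=[]
Op 5: conn=16 S1=31 S2=22 S3=18 S4=28 blocked=[]
Op 6: conn=27 S1=31 S2=22 S3=18 S4=28 blocked=[]
Op 7: conn=14 S1=31 S2=22 S3=18 S4=15 blocked=[]
Op 8: conn=14 S1=31 S2=22 S3=35 S4=15 blocked=[]
Op 9: conn=-1 S1=31 S2=22 S3=35 S4=0 blocked=[1, 2, 3, 4]
Op 10: conn=-12 S1=31 S2=11 S3=35 S4=0 blocked=[1, 2, 3, 4]

Answer: -12 31 11 35 0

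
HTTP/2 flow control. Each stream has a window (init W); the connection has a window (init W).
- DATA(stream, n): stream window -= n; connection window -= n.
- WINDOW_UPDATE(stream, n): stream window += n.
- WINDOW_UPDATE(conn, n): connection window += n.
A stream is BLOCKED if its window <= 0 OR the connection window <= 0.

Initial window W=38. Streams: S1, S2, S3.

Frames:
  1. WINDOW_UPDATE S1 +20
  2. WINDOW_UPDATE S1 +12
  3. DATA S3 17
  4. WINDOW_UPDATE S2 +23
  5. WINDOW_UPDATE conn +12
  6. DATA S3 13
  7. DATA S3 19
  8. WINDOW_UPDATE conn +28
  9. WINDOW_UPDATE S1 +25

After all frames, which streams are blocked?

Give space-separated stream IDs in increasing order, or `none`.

Op 1: conn=38 S1=58 S2=38 S3=38 blocked=[]
Op 2: conn=38 S1=70 S2=38 S3=38 blocked=[]
Op 3: conn=21 S1=70 S2=38 S3=21 blocked=[]
Op 4: conn=21 S1=70 S2=61 S3=21 blocked=[]
Op 5: conn=33 S1=70 S2=61 S3=21 blocked=[]
Op 6: conn=20 S1=70 S2=61 S3=8 blocked=[]
Op 7: conn=1 S1=70 S2=61 S3=-11 blocked=[3]
Op 8: conn=29 S1=70 S2=61 S3=-11 blocked=[3]
Op 9: conn=29 S1=95 S2=61 S3=-11 blocked=[3]

Answer: S3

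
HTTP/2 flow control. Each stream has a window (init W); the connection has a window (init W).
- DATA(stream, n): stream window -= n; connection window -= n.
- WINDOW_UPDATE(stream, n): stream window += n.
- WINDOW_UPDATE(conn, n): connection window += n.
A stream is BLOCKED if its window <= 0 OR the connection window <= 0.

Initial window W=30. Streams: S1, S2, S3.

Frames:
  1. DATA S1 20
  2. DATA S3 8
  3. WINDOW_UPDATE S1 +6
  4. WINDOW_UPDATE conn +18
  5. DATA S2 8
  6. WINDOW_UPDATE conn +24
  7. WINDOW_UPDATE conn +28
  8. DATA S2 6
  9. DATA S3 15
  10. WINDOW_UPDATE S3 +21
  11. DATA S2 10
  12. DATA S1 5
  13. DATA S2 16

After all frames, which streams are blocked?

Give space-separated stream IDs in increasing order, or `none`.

Op 1: conn=10 S1=10 S2=30 S3=30 blocked=[]
Op 2: conn=2 S1=10 S2=30 S3=22 blocked=[]
Op 3: conn=2 S1=16 S2=30 S3=22 blocked=[]
Op 4: conn=20 S1=16 S2=30 S3=22 blocked=[]
Op 5: conn=12 S1=16 S2=22 S3=22 blocked=[]
Op 6: conn=36 S1=16 S2=22 S3=22 blocked=[]
Op 7: conn=64 S1=16 S2=22 S3=22 blocked=[]
Op 8: conn=58 S1=16 S2=16 S3=22 blocked=[]
Op 9: conn=43 S1=16 S2=16 S3=7 blocked=[]
Op 10: conn=43 S1=16 S2=16 S3=28 blocked=[]
Op 11: conn=33 S1=16 S2=6 S3=28 blocked=[]
Op 12: conn=28 S1=11 S2=6 S3=28 blocked=[]
Op 13: conn=12 S1=11 S2=-10 S3=28 blocked=[2]

Answer: S2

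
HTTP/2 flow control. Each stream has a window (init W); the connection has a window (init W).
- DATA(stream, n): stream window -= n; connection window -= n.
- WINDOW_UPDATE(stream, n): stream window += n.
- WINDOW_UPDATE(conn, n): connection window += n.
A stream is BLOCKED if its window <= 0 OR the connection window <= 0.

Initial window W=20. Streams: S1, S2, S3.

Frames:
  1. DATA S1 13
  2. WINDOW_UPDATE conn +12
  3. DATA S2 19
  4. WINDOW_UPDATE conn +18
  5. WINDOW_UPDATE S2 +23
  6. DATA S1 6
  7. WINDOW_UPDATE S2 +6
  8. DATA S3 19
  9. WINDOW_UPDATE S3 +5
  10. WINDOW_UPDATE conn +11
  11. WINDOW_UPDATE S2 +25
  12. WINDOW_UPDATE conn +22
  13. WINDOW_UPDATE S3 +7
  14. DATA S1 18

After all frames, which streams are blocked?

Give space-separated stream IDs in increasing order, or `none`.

Op 1: conn=7 S1=7 S2=20 S3=20 blocked=[]
Op 2: conn=19 S1=7 S2=20 S3=20 blocked=[]
Op 3: conn=0 S1=7 S2=1 S3=20 blocked=[1, 2, 3]
Op 4: conn=18 S1=7 S2=1 S3=20 blocked=[]
Op 5: conn=18 S1=7 S2=24 S3=20 blocked=[]
Op 6: conn=12 S1=1 S2=24 S3=20 blocked=[]
Op 7: conn=12 S1=1 S2=30 S3=20 blocked=[]
Op 8: conn=-7 S1=1 S2=30 S3=1 blocked=[1, 2, 3]
Op 9: conn=-7 S1=1 S2=30 S3=6 blocked=[1, 2, 3]
Op 10: conn=4 S1=1 S2=30 S3=6 blocked=[]
Op 11: conn=4 S1=1 S2=55 S3=6 blocked=[]
Op 12: conn=26 S1=1 S2=55 S3=6 blocked=[]
Op 13: conn=26 S1=1 S2=55 S3=13 blocked=[]
Op 14: conn=8 S1=-17 S2=55 S3=13 blocked=[1]

Answer: S1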